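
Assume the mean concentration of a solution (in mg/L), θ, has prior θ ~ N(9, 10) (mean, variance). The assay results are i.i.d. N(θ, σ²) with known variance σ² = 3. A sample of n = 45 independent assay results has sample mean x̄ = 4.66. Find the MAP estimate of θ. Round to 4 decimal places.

n = 45, x̄ = 4.66.
For a Normal prior and Normal likelihood with known variance, the posterior is Normal; its mode equals its mean, the precision-weighted average.
Prior precision 1/σ₀² = 1/10 = 0.1; data precision n/σ² = 45/3 = 15.
θ̂ = (0.1·9 + 15·4.66) / (0.1 + 15) = 70.8/15.1 = 708/151 ≈ 4.6887.

θ̂_MAP = 4.6887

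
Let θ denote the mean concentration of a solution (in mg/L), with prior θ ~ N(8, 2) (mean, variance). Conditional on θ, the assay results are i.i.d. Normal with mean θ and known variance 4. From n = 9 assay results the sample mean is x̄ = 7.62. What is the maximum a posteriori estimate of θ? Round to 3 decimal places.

n = 9, x̄ = 7.62.
For a Normal prior and Normal likelihood with known variance, the posterior is Normal; its mode equals its mean, the precision-weighted average.
Prior precision 1/σ₀² = 1/2 = 0.5; data precision n/σ² = 9/4 = 2.25.
θ̂ = (0.5·8 + 2.25·7.62) / (0.5 + 2.25) = 21.145/2.75 = 4229/550 ≈ 7.689.

θ̂_MAP = 7.689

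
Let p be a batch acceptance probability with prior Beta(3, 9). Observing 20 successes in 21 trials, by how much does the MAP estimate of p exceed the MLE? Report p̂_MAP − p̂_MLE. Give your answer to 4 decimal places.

Posterior is Beta(23, 10); MAP = (23−1)/(33−2) = 22/31 ≈ 0.70968.
MLE ignores the prior: p̂_MLE = k/n = 20/21 ≈ 0.95238.
Difference = 22/31 − 20/21 = -158/651 ≈ -0.2427.

MAP − MLE = -0.2427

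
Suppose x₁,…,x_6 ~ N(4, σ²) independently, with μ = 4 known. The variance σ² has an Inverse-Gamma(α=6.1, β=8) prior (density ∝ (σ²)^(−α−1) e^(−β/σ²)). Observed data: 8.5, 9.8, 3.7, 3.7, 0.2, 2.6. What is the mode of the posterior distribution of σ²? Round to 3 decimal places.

Sum of squared deviations about the known mean: SS = (8.5−4)² + (9.8−4)² + (3.7−4)² + (3.7−4)² + (0.2−4)² + (2.6−4)² = 70.47.
The Normal likelihood contributes (σ²)^(−n/2) exp(−SS/(2σ²)), so the posterior is Inverse-Gamma(α + n/2, β + SS/2) = Inverse-Gamma(9.1, 43.235).
The mode of Inverse-Gamma(a, b) is b/(a+1) = 43.235/10.1 ≈ 4.281.

σ̂²_MAP = 4.281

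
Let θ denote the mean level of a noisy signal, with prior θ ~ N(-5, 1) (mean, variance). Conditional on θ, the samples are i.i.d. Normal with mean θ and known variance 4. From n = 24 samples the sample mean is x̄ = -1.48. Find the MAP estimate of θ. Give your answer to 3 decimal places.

n = 24, x̄ = -1.48.
For a Normal prior and Normal likelihood with known variance, the posterior is Normal; its mode equals its mean, the precision-weighted average.
Prior precision 1/σ₀² = 1/1 = 1; data precision n/σ² = 24/4 = 6.
θ̂ = (1·(-5) + 6·(-1.48)) / (1 + 6) = (-13.88)/7 = -347/175 ≈ -1.983.

θ̂_MAP = -1.983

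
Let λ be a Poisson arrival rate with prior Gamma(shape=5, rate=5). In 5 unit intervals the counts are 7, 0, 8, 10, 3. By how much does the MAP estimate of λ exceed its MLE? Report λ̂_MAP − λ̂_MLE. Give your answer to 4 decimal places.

MAP − MLE = -2.4000

Σxᵢ = 28. Posterior is Gamma(33, 10); MAP = (33−1)/10 = 32/10 ≈ 3.20000.
MLE = x̄ = 28/5 ≈ 5.60000.
Difference = 32/10 − 28/5 = -12/5 ≈ -2.4000.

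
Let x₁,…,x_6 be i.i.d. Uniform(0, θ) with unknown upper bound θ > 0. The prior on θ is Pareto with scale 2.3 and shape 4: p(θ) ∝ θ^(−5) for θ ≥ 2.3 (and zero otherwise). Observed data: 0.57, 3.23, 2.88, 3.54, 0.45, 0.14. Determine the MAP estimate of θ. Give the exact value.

θ̂_MAP = 3.54

The Uniform(0, θ) likelihood is θ^(−n) for θ ≥ max(xᵢ), zero otherwise. Here max(xᵢ) = 3.54.
Posterior ∝ θ^(−5) · θ^(−6) = θ^(−11) on θ ≥ max(2.3, 3.54) = 3.54.
This density is strictly decreasing in θ, so the posterior mode lies at the lower boundary of the support.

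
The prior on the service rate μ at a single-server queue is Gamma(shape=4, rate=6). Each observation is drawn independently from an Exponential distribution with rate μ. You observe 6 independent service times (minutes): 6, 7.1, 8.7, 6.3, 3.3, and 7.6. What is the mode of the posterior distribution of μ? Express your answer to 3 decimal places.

μ̂_MAP = 0.200

The Exponential(rate=μ) likelihood is ∝ μ^n e^(−μΣtᵢ). Here n = 6 and Σtᵢ = 6 + 7.1 + 8.7 + 6.3 + 3.3 + 7.6 = 39.
Posterior ∝ μ^3e^(−6μ) · μ^6e^(−39μ) = μ^9e^(−45μ), i.e. Gamma(10, 45).
Mode = (a−1)/b = 9/45 ≈ 0.200.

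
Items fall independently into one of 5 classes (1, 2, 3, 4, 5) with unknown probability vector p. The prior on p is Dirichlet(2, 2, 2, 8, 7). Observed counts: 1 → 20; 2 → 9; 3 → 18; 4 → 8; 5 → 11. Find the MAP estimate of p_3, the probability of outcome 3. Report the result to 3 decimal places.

The posterior is Dirichlet(αᵢ + nᵢ) = Dirichlet(22, 11, 20, 16, 18).
For a Dirichlet(a₁,…,a_K) with all aᵢ > 1, the mode has j-th component (aⱼ − 1)/(Σaᵢ − K).
Here Σaᵢ = 87 and K = 5, so p_3 = (20 − 1)/(87 − 5) = 19/82 ≈ 0.232.

MAP estimate: 0.232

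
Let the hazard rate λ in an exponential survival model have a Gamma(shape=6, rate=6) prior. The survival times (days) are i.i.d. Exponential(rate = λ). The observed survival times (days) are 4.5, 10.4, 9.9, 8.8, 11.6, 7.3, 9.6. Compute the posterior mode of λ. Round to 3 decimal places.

The Exponential(rate=λ) likelihood is ∝ λ^n e^(−λΣtᵢ). Here n = 7 and Σtᵢ = 4.5 + 10.4 + 9.9 + 8.8 + 11.6 + 7.3 + 9.6 = 62.1.
Posterior ∝ λ^5e^(−6λ) · λ^7e^(−62.1λ) = λ^12e^(−68.1λ), i.e. Gamma(13, 68.1).
Mode = (a−1)/b = 12/68.1 ≈ 0.176.

λ̂_MAP = 0.176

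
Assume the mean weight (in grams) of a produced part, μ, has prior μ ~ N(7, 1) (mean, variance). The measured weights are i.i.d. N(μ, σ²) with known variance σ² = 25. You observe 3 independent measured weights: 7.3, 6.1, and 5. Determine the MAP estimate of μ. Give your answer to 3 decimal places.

n = 3; x̄ = (7.3 + 6.1 + 5)/3 = 18.4/3 = 92/15 ≈ 6.1333.
For a Normal prior and Normal likelihood with known variance, the posterior is Normal; its mode equals its mean, the precision-weighted average.
Prior precision 1/σ₀² = 1/1 = 1; data precision n/σ² = 3/25 = 0.12.
μ̂ = (1·7 + 0.12·(92/15)) / (1 + 0.12) = 7.736/1.12 = 967/140 ≈ 6.907.

μ̂_MAP = 6.907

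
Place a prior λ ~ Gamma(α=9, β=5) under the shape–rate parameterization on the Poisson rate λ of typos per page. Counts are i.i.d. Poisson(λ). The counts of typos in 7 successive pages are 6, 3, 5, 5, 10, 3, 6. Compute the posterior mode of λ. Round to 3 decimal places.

λ̂_MAP = 3.833

Σxᵢ = 6+3+5+5+10+3+6 = 38, with n = 7.
Posterior ∝ λ^8e^(−5λ) · λ^38e^(−7λ) = λ^46e^(−12λ), i.e. Gamma(shape=47, rate=12).
The mode of a Gamma(a, b) with a ≥ 1 (shape–rate) is (a−1)/b = 46/12 ≈ 3.833.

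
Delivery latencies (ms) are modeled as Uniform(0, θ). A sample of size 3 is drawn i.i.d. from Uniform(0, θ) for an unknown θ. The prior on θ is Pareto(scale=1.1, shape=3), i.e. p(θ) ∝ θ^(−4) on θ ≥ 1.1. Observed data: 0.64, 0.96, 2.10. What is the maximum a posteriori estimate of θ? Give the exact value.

θ̂_MAP = 2.10

The Uniform(0, θ) likelihood is θ^(−n) for θ ≥ max(xᵢ), zero otherwise. Here max(xᵢ) = 2.10.
Posterior ∝ θ^(−4) · θ^(−3) = θ^(−7) on θ ≥ max(1.1, 2.10) = 2.10.
This density is strictly decreasing in θ, so the posterior mode lies at the lower boundary of the support.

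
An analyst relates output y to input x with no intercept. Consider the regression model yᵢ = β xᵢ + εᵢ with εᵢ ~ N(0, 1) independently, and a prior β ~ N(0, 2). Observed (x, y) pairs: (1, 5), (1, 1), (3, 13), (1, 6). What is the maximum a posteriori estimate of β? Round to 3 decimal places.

log p(β | y) = −Σ(yᵢ − βxᵢ)²/(2·1) − β²/(2·2) + const.
Setting the derivative to zero: Σxᵢ(yᵢ − βxᵢ)/1 − β/2 = 0, so β = Σxᵢyᵢ / (Σxᵢ² + σ²/τ²).
Σxᵢyᵢ = 1·5 + 1·1 + 3·13 + 1·6 = 51; Σxᵢ² = 12; σ²/τ² = 0.5.
β̂_MAP = 51 / (12 + 0.5) = 51/12.5 ≈ 4.080.

β̂_MAP = 4.080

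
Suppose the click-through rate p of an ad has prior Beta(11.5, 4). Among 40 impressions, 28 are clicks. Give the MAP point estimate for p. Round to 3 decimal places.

Prior: Beta(11.5, 4).
Data: 28 successes in 40 trials. The binomial likelihood contributes p^28(1−p)^12, so the posterior is Beta(11.5+28, 4+12) = Beta(39.5, 16).
For Beta(a, b) with a, b > 1 the mode is (a−1)/(a+b−2) = 38.5/53.5 ≈ 0.720.

p̂_MAP = 0.720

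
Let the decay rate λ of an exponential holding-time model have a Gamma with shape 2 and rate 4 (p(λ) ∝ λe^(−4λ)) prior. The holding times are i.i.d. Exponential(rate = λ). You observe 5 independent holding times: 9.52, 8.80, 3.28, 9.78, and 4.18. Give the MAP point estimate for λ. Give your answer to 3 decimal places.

The Exponential(rate=λ) likelihood is ∝ λ^n e^(−λΣtᵢ). Here n = 5 and Σtᵢ = 9.52 + 8.80 + 3.28 + 9.78 + 4.18 = 35.56.
Posterior ∝ λe^(−4λ) · λ^5e^(−35.56λ) = λ^6e^(−39.56λ), i.e. Gamma(7, 39.56).
Mode = (a−1)/b = 6/39.56 ≈ 0.152.

λ̂_MAP = 0.152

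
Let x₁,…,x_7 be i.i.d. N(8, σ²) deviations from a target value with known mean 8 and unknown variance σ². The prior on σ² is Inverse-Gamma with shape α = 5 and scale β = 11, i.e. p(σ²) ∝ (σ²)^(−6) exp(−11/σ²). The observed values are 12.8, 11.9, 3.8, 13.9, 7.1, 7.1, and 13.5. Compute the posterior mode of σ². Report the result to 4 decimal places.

Sum of squared deviations about the known mean: SS = (12.8−8)² + (11.9−8)² + (3.8−8)² + (13.9−8)² + (7.1−8)² + (7.1−8)² + (13.5−8)² = 122.57.
The Normal likelihood contributes (σ²)^(−n/2) exp(−SS/(2σ²)), so the posterior is Inverse-Gamma(α + n/2, β + SS/2) = Inverse-Gamma(8.5, 72.285).
The mode of Inverse-Gamma(a, b) is b/(a+1) = 72.285/9.5 ≈ 7.6089.

σ̂²_MAP = 7.6089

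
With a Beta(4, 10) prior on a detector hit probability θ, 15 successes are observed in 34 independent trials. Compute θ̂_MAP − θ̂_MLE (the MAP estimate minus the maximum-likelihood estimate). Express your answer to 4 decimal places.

MAP − MLE = -0.0499

Posterior is Beta(19, 29); MAP = (19−1)/(48−2) = 18/46 ≈ 0.39130.
MLE ignores the prior: θ̂_MLE = k/n = 15/34 ≈ 0.44118.
Difference = 18/46 − 15/34 = -39/782 ≈ -0.0499.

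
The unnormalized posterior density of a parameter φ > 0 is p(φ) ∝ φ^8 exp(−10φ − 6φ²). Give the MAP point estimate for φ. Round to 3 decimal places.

ℓ'(φ) = 8/φ − 10 − 12φ. Setting this to zero and multiplying by φ: 12φ² + 10φ − 8 = 0.
φ = (−10 + √(10² + 4·12·8)) / (2·12) = (−10 + √484) / 24 = (−10 + 22)/24 = 1/2.
ℓ''(φ) = −8/φ² − 12 < 0, confirming a maximum.

φ̂_MAP = 0.500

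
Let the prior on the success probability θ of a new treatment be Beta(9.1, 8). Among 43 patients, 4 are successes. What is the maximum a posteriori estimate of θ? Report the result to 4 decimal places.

θ̂_MAP = 0.2083

Prior: Beta(9.1, 8).
Data: 4 successes in 43 trials. The binomial likelihood contributes θ^4(1−θ)^39, so the posterior is Beta(9.1+4, 8+39) = Beta(13.1, 47).
For Beta(a, b) with a, b > 1 the mode is (a−1)/(a+b−2) = 12.1/58.1 ≈ 0.2083.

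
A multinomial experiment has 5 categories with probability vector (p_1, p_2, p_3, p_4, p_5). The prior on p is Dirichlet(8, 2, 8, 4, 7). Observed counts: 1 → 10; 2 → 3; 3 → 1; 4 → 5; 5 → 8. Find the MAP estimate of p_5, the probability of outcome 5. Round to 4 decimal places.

The posterior is Dirichlet(αᵢ + nᵢ) = Dirichlet(18, 5, 9, 9, 15).
For a Dirichlet(a₁,…,a_K) with all aᵢ > 1, the mode has j-th component (aⱼ − 1)/(Σaᵢ − K).
Here Σaᵢ = 56 and K = 5, so p_5 = (15 − 1)/(56 − 5) = 14/51 ≈ 0.2745.

MAP estimate: 0.2745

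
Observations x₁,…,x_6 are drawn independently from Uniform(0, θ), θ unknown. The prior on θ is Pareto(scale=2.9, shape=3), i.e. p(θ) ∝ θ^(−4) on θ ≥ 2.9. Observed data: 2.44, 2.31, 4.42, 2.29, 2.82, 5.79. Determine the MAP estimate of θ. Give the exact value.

θ̂_MAP = 5.79

The Uniform(0, θ) likelihood is θ^(−n) for θ ≥ max(xᵢ), zero otherwise. Here max(xᵢ) = 5.79.
Posterior ∝ θ^(−4) · θ^(−6) = θ^(−10) on θ ≥ max(2.9, 5.79) = 5.79.
This density is strictly decreasing in θ, so the posterior mode lies at the lower boundary of the support.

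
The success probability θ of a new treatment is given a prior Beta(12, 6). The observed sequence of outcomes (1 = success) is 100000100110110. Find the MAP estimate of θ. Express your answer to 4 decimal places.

Prior: Beta(12, 6).
Data: 6 successes in 15 trials (from the sequence). The binomial likelihood contributes θ^6(1−θ)^9, so the posterior is Beta(12+6, 6+9) = Beta(18, 15).
For Beta(a, b) with a, b > 1 the mode is (a−1)/(a+b−2) = 17/31 ≈ 0.5484.

θ̂_MAP = 0.5484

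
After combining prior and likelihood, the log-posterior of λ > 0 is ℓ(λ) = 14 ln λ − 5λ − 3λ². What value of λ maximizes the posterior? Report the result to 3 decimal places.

ℓ'(λ) = 14/λ − 5 − 6λ. Setting this to zero and multiplying by λ: 6λ² + 5λ − 14 = 0.
λ = (−5 + √(5² + 4·6·14)) / (2·6) = (−5 + √361) / 12 = (−5 + 19)/12 = 7/6.
ℓ''(λ) = −14/λ² − 6 < 0, confirming a maximum.

λ̂_MAP = 1.167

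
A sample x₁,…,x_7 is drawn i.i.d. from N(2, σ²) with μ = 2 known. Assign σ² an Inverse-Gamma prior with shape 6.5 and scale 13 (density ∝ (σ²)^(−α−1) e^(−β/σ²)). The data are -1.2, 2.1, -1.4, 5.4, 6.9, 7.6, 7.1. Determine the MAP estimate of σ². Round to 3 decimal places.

σ̂²_MAP = 6.398

Sum of squared deviations about the known mean: SS = (-1.2−2)² + (2.1−2)² + (-1.4−2)² + (5.4−2)² + (6.9−2)² + (7.6−2)² + (7.1−2)² = 114.75.
The Normal likelihood contributes (σ²)^(−n/2) exp(−SS/(2σ²)), so the posterior is Inverse-Gamma(α + n/2, β + SS/2) = Inverse-Gamma(10, 70.375).
The mode of Inverse-Gamma(a, b) is b/(a+1) = 70.375/11 ≈ 6.398.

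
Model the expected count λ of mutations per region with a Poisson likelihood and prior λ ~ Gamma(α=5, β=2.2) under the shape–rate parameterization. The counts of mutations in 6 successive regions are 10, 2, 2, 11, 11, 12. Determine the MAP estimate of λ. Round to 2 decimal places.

λ̂_MAP = 6.34

Σxᵢ = 10+2+2+11+11+12 = 48, with n = 6.
Posterior ∝ λ^4e^(−2.2λ) · λ^48e^(−6λ) = λ^52e^(−8.2λ), i.e. Gamma(shape=53, rate=8.2).
The mode of a Gamma(a, b) with a ≥ 1 (shape–rate) is (a−1)/b = 52/8.2 ≈ 6.34.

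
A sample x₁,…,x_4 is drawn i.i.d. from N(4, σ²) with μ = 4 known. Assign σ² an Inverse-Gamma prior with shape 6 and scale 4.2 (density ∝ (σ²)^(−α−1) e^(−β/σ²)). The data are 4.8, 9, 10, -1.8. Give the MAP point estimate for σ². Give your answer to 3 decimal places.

Sum of squared deviations about the known mean: SS = (4.8−4)² + (9−4)² + (10−4)² + (-1.8−4)² = 95.28.
The Normal likelihood contributes (σ²)^(−n/2) exp(−SS/(2σ²)), so the posterior is Inverse-Gamma(α + n/2, β + SS/2) = Inverse-Gamma(8, 51.84).
The mode of Inverse-Gamma(a, b) is b/(a+1) = 51.84/9 ≈ 5.760.

σ̂²_MAP = 5.760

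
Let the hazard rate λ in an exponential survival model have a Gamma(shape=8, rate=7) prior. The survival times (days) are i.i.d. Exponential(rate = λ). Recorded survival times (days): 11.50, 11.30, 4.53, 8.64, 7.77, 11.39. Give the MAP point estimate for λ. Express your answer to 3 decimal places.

λ̂_MAP = 0.209

The Exponential(rate=λ) likelihood is ∝ λ^n e^(−λΣtᵢ). Here n = 6 and Σtᵢ = 11.50 + 11.30 + 4.53 + 8.64 + 7.77 + 11.39 = 55.13.
Posterior ∝ λ^7e^(−7λ) · λ^6e^(−55.13λ) = λ^13e^(−62.13λ), i.e. Gamma(14, 62.13).
Mode = (a−1)/b = 13/62.13 ≈ 0.209.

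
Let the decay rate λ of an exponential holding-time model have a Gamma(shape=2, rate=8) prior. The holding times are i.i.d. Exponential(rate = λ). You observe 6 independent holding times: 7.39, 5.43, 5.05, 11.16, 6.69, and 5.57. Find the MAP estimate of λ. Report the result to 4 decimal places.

The Exponential(rate=λ) likelihood is ∝ λ^n e^(−λΣtᵢ). Here n = 6 and Σtᵢ = 7.39 + 5.43 + 5.05 + 11.16 + 6.69 + 5.57 = 41.29.
Posterior ∝ λe^(−8λ) · λ^6e^(−41.29λ) = λ^7e^(−49.29λ), i.e. Gamma(8, 49.29).
Mode = (a−1)/b = 7/49.29 ≈ 0.1420.

λ̂_MAP = 0.1420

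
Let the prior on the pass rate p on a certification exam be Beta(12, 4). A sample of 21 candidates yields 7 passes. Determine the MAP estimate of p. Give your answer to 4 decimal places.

p̂_MAP = 0.5143

Prior: Beta(12, 4).
Data: 7 successes in 21 trials. The binomial likelihood contributes p^7(1−p)^14, so the posterior is Beta(12+7, 4+14) = Beta(19, 18).
For Beta(a, b) with a, b > 1 the mode is (a−1)/(a+b−2) = 18/35 ≈ 0.5143.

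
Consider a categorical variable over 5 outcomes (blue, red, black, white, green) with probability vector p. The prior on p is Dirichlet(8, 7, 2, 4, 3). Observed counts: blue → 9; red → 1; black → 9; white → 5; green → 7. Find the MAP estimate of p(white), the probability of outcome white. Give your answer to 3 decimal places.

The posterior is Dirichlet(αᵢ + nᵢ) = Dirichlet(17, 8, 11, 9, 10).
For a Dirichlet(a₁,…,a_K) with all aᵢ > 1, the mode has j-th component (aⱼ − 1)/(Σaᵢ − K).
Here Σaᵢ = 55 and K = 5, so p(white) = (9 − 1)/(55 − 5) = 8/50 ≈ 0.160.

MAP estimate of p(white) = 0.160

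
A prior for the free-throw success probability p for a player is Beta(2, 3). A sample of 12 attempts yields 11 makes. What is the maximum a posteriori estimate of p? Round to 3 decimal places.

Prior: Beta(2, 3).
Data: 11 successes in 12 trials. The binomial likelihood contributes p^11(1−p)^1, so the posterior is Beta(2+11, 3+1) = Beta(13, 4).
For Beta(a, b) with a, b > 1 the mode is (a−1)/(a+b−2) = 12/15 ≈ 0.800.

p̂_MAP = 0.800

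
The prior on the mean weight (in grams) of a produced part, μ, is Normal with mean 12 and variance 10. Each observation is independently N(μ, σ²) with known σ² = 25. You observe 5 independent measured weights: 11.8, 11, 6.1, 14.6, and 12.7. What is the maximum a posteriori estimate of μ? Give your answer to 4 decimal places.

μ̂_MAP = 11.4933

n = 5; x̄ = (11.8 + 11 + 6.1 + 14.6 + 12.7)/5 = 56.2/5 = 11.24.
For a Normal prior and Normal likelihood with known variance, the posterior is Normal; its mode equals its mean, the precision-weighted average.
Prior precision 1/σ₀² = 1/10 = 0.1; data precision n/σ² = 5/25 = 0.2.
μ̂ = (0.1·12 + 0.2·11.24) / (0.1 + 0.2) = 3.448/0.3 = 862/75 ≈ 11.4933.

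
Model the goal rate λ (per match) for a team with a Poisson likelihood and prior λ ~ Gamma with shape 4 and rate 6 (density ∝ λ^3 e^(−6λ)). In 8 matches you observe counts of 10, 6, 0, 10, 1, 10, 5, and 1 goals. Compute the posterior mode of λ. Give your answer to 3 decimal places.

λ̂_MAP = 3.286

Σxᵢ = 10+6+0+10+1+10+5+1 = 43, with n = 8.
Posterior ∝ λ^3e^(−6λ) · λ^43e^(−8λ) = λ^46e^(−14λ), i.e. Gamma(shape=47, rate=14).
The mode of a Gamma(a, b) with a ≥ 1 (shape–rate) is (a−1)/b = 46/14 ≈ 3.286.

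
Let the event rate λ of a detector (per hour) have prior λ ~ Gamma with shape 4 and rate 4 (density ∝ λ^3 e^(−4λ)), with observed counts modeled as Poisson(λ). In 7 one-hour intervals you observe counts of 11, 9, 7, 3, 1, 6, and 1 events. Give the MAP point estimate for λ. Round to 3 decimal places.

Σxᵢ = 11+9+7+3+1+6+1 = 38, with n = 7.
Posterior ∝ λ^3e^(−4λ) · λ^38e^(−7λ) = λ^41e^(−11λ), i.e. Gamma(shape=42, rate=11).
The mode of a Gamma(a, b) with a ≥ 1 (shape–rate) is (a−1)/b = 41/11 ≈ 3.727.

λ̂_MAP = 3.727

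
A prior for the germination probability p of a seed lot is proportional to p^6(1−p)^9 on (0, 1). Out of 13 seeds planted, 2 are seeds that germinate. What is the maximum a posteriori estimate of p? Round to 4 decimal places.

p̂_MAP = 0.2857

The prior density ∝ p^6(1−p)^9 is the kernel of Beta(7, 10).
Data: 2 successes in 13 trials. The binomial likelihood contributes p^2(1−p)^11, so the posterior is Beta(7+2, 10+11) = Beta(9, 21).
For Beta(a, b) with a, b > 1 the mode is (a−1)/(a+b−2) = 8/28 ≈ 0.2857.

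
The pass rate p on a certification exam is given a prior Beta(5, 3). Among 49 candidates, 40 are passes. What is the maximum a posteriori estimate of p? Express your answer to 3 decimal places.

p̂_MAP = 0.800

Prior: Beta(5, 3).
Data: 40 successes in 49 trials. The binomial likelihood contributes p^40(1−p)^9, so the posterior is Beta(5+40, 3+9) = Beta(45, 12).
For Beta(a, b) with a, b > 1 the mode is (a−1)/(a+b−2) = 44/55 ≈ 0.800.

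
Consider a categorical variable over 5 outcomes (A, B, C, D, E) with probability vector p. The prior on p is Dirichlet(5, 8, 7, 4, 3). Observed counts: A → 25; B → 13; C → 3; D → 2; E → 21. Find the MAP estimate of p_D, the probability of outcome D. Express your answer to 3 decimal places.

MAP estimate of p_D = 0.058

The posterior is Dirichlet(αᵢ + nᵢ) = Dirichlet(30, 21, 10, 6, 24).
For a Dirichlet(a₁,…,a_K) with all aᵢ > 1, the mode has j-th component (aⱼ − 1)/(Σaᵢ − K).
Here Σaᵢ = 91 and K = 5, so p_D = (6 − 1)/(91 − 5) = 5/86 ≈ 0.058.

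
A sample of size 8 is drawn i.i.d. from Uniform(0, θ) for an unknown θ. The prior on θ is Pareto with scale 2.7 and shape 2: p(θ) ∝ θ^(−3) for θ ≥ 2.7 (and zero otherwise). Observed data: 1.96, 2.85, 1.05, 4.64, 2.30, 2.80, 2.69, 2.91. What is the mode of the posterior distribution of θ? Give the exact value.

The Uniform(0, θ) likelihood is θ^(−n) for θ ≥ max(xᵢ), zero otherwise. Here max(xᵢ) = 4.64.
Posterior ∝ θ^(−3) · θ^(−8) = θ^(−11) on θ ≥ max(2.7, 4.64) = 4.64.
This density is strictly decreasing in θ, so the posterior mode lies at the lower boundary of the support.

θ̂_MAP = 4.64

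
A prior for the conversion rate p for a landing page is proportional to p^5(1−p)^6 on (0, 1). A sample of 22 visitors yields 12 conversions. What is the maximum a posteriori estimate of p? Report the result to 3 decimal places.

The prior density ∝ p^5(1−p)^6 is the kernel of Beta(6, 7).
Data: 12 successes in 22 trials. The binomial likelihood contributes p^12(1−p)^10, so the posterior is Beta(6+12, 7+10) = Beta(18, 17).
For Beta(a, b) with a, b > 1 the mode is (a−1)/(a+b−2) = 17/33 ≈ 0.515.

p̂_MAP = 0.515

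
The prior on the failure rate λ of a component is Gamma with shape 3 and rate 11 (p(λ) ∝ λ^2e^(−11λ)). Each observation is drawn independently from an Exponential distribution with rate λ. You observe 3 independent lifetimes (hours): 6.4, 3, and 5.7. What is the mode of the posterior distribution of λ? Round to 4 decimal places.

λ̂_MAP = 0.1916

The Exponential(rate=λ) likelihood is ∝ λ^n e^(−λΣtᵢ). Here n = 3 and Σtᵢ = 6.4 + 3 + 5.7 = 15.1.
Posterior ∝ λ^2e^(−11λ) · λ^3e^(−15.1λ) = λ^5e^(−26.1λ), i.e. Gamma(6, 26.1).
Mode = (a−1)/b = 5/26.1 ≈ 0.1916.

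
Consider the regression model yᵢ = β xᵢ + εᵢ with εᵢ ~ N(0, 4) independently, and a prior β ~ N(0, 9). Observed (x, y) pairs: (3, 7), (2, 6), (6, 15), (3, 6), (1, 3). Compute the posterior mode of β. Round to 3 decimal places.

β̂_MAP = 2.422

log p(β | y) = −Σ(yᵢ − βxᵢ)²/(2·4) − β²/(2·9) + const.
Setting the derivative to zero: Σxᵢ(yᵢ − βxᵢ)/4 − β/9 = 0, so β = Σxᵢyᵢ / (Σxᵢ² + σ²/τ²).
Σxᵢyᵢ = 3·7 + 2·6 + 6·15 + 3·6 + 1·3 = 144; Σxᵢ² = 59; σ²/τ² = 4/9.
β̂_MAP = 144 / (59 + 4/9) = 144/(535/9) = 1296/535 ≈ 2.422.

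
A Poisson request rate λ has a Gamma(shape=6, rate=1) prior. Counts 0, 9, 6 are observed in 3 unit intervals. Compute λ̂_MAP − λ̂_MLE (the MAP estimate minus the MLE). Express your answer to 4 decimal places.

MAP − MLE = 0.0000

Σxᵢ = 15. Posterior is Gamma(21, 4); MAP = (21−1)/4 = 20/4 ≈ 5.00000.
MLE = x̄ = 15/3 ≈ 5.00000.
Difference = 20/4 − 15/3 = 0 ≈ 0.0000.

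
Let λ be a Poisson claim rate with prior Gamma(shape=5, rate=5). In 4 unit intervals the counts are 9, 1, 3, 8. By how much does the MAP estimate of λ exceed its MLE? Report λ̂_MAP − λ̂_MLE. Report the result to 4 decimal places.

Σxᵢ = 21. Posterior is Gamma(26, 9); MAP = (26−1)/9 = 25/9 ≈ 2.77778.
MLE = x̄ = 21/4 ≈ 5.25000.
Difference = 25/9 − 21/4 = -89/36 ≈ -2.4722.

MAP − MLE = -2.4722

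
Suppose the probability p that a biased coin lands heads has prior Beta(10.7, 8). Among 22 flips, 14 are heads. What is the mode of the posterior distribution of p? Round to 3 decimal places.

p̂_MAP = 0.612

Prior: Beta(10.7, 8).
Data: 14 successes in 22 trials. The binomial likelihood contributes p^14(1−p)^8, so the posterior is Beta(10.7+14, 8+8) = Beta(24.7, 16).
For Beta(a, b) with a, b > 1 the mode is (a−1)/(a+b−2) = 23.7/38.7 ≈ 0.612.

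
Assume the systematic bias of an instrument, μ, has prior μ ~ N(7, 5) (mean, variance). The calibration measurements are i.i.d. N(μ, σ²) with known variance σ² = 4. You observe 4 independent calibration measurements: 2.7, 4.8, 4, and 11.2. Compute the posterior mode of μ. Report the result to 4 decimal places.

μ̂_MAP = 5.8958

n = 4; x̄ = (2.7 + 4.8 + 4 + 11.2)/4 = 22.7/4 = 5.675.
For a Normal prior and Normal likelihood with known variance, the posterior is Normal; its mode equals its mean, the precision-weighted average.
Prior precision 1/σ₀² = 1/5 = 0.2; data precision n/σ² = 4/4 = 1.
μ̂ = (0.2·7 + 1·5.675) / (0.2 + 1) = 7.075/1.2 = 283/48 ≈ 5.8958.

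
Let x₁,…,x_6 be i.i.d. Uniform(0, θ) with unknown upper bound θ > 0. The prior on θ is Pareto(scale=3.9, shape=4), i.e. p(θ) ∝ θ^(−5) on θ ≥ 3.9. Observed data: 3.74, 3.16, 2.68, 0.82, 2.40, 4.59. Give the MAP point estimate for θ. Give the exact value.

θ̂_MAP = 4.59

The Uniform(0, θ) likelihood is θ^(−n) for θ ≥ max(xᵢ), zero otherwise. Here max(xᵢ) = 4.59.
Posterior ∝ θ^(−5) · θ^(−6) = θ^(−11) on θ ≥ max(3.9, 4.59) = 4.59.
This density is strictly decreasing in θ, so the posterior mode lies at the lower boundary of the support.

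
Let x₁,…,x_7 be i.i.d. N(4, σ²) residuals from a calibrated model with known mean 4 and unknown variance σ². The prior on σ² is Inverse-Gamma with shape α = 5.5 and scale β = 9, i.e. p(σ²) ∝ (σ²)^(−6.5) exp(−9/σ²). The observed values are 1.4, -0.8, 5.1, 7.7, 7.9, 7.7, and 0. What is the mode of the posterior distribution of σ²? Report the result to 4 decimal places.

σ̂²_MAP = 5.3800

Sum of squared deviations about the known mean: SS = (1.4−4)² + (-0.8−4)² + (5.1−4)² + (7.7−4)² + (7.9−4)² + (7.7−4)² + (0−4)² = 89.6.
The Normal likelihood contributes (σ²)^(−n/2) exp(−SS/(2σ²)), so the posterior is Inverse-Gamma(α + n/2, β + SS/2) = Inverse-Gamma(9, 53.8).
The mode of Inverse-Gamma(a, b) is b/(a+1) = 53.8/10 ≈ 5.3800.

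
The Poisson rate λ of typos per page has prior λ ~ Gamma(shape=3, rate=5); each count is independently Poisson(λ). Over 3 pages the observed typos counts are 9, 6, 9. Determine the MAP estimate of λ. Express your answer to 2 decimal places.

λ̂_MAP = 3.25

Σxᵢ = 9+6+9 = 24, with n = 3.
Posterior ∝ λ^2e^(−5λ) · λ^24e^(−3λ) = λ^26e^(−8λ), i.e. Gamma(shape=27, rate=8).
The mode of a Gamma(a, b) with a ≥ 1 (shape–rate) is (a−1)/b = 26/8 ≈ 3.25.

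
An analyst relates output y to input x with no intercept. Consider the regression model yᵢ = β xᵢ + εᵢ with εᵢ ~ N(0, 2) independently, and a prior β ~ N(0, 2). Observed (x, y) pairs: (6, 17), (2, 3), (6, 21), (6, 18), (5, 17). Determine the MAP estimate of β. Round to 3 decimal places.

log p(β | y) = −Σ(yᵢ − βxᵢ)²/(2·2) − β²/(2·2) + const.
Setting the derivative to zero: Σxᵢ(yᵢ − βxᵢ)/2 − β/2 = 0, so β = Σxᵢyᵢ / (Σxᵢ² + σ²/τ²).
Σxᵢyᵢ = 6·17 + 2·3 + 6·21 + 6·18 + 5·17 = 427; Σxᵢ² = 137; σ²/τ² = 1.
β̂_MAP = 427 / (137 + 1) = 427/138 ≈ 3.094.

β̂_MAP = 3.094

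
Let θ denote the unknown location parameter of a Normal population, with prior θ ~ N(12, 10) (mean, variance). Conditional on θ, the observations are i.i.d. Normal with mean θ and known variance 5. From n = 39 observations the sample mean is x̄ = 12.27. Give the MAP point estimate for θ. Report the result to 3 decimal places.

θ̂_MAP = 12.267

n = 39, x̄ = 12.27.
For a Normal prior and Normal likelihood with known variance, the posterior is Normal; its mode equals its mean, the precision-weighted average.
Prior precision 1/σ₀² = 1/10 = 0.1; data precision n/σ² = 39/5 = 7.8.
θ̂ = (0.1·12 + 7.8·12.27) / (0.1 + 7.8) = 96.906/7.9 = 48453/3950 ≈ 12.267.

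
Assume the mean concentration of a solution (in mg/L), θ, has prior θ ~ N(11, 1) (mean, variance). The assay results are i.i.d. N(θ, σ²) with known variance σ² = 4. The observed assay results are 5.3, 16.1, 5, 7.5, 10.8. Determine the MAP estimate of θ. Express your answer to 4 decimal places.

θ̂_MAP = 9.8556

n = 5; x̄ = (5.3 + 16.1 + 5 + 7.5 + 10.8)/5 = 44.7/5 = 8.94.
For a Normal prior and Normal likelihood with known variance, the posterior is Normal; its mode equals its mean, the precision-weighted average.
Prior precision 1/σ₀² = 1/1 = 1; data precision n/σ² = 5/4 = 1.25.
θ̂ = (1·11 + 1.25·8.94) / (1 + 1.25) = 22.175/2.25 = 887/90 ≈ 9.8556.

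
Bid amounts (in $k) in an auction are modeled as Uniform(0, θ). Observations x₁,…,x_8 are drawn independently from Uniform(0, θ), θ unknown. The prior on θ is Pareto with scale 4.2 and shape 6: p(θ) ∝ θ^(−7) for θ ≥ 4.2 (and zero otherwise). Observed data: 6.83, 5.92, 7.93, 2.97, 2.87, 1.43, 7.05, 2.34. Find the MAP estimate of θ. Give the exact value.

The Uniform(0, θ) likelihood is θ^(−n) for θ ≥ max(xᵢ), zero otherwise. Here max(xᵢ) = 7.93.
Posterior ∝ θ^(−7) · θ^(−8) = θ^(−15) on θ ≥ max(4.2, 7.93) = 7.93.
This density is strictly decreasing in θ, so the posterior mode lies at the lower boundary of the support.

θ̂_MAP = 7.93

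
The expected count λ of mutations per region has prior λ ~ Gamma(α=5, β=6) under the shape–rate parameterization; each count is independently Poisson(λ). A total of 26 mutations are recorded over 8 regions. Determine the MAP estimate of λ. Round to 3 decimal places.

Σxᵢ = 26, n = 8.
Posterior ∝ λ^4e^(−6λ) · λ^26e^(−8λ) = λ^30e^(−14λ), i.e. Gamma(shape=31, rate=14).
The mode of a Gamma(a, b) with a ≥ 1 (shape–rate) is (a−1)/b = 30/14 ≈ 2.143.

λ̂_MAP = 2.143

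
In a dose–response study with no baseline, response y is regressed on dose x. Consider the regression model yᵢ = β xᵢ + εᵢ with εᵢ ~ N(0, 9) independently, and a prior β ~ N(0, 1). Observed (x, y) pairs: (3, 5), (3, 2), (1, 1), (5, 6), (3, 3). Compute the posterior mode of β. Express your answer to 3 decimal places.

β̂_MAP = 0.984

log p(β | y) = −Σ(yᵢ − βxᵢ)²/(2·9) − β²/(2·1) + const.
Setting the derivative to zero: Σxᵢ(yᵢ − βxᵢ)/9 − β/1 = 0, so β = Σxᵢyᵢ / (Σxᵢ² + σ²/τ²).
Σxᵢyᵢ = 3·5 + 3·2 + 1·1 + 5·6 + 3·3 = 61; Σxᵢ² = 53; σ²/τ² = 9.
β̂_MAP = 61 / (53 + 9) = 61/62 ≈ 0.984.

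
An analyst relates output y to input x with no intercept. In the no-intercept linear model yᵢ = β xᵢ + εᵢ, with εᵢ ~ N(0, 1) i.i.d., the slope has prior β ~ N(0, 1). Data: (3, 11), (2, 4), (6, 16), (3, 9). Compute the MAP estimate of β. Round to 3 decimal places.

β̂_MAP = 2.780

log p(β | y) = −Σ(yᵢ − βxᵢ)²/(2·1) − β²/(2·1) + const.
Setting the derivative to zero: Σxᵢ(yᵢ − βxᵢ)/1 − β/1 = 0, so β = Σxᵢyᵢ / (Σxᵢ² + σ²/τ²).
Σxᵢyᵢ = 3·11 + 2·4 + 6·16 + 3·9 = 164; Σxᵢ² = 58; σ²/τ² = 1.
β̂_MAP = 164 / (58 + 1) = 164/59 ≈ 2.780.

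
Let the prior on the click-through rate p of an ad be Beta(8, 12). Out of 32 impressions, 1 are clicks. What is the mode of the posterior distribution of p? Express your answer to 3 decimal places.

Prior: Beta(8, 12).
Data: 1 success in 32 trials. The binomial likelihood contributes p(1−p)^31, so the posterior is Beta(8+1, 12+31) = Beta(9, 43).
For Beta(a, b) with a, b > 1 the mode is (a−1)/(a+b−2) = 8/50 ≈ 0.160.

p̂_MAP = 0.160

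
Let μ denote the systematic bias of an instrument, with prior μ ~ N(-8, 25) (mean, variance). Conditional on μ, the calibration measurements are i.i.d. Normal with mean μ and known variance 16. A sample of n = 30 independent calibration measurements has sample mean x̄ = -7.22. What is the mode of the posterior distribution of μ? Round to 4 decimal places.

n = 30, x̄ = -7.22.
For a Normal prior and Normal likelihood with known variance, the posterior is Normal; its mode equals its mean, the precision-weighted average.
Prior precision 1/σ₀² = 1/25 = 0.04; data precision n/σ² = 30/16 = 1.875.
μ̂ = (0.04·(-8) + 1.875·(-7.22)) / (0.04 + 1.875) = (-13.8575)/1.915 = -5543/766 ≈ -7.2363.

μ̂_MAP = -7.2363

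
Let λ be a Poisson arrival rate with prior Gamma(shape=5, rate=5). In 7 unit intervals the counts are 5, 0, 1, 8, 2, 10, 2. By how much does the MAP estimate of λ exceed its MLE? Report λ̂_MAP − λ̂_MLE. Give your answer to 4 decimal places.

MAP − MLE = -1.3333

Σxᵢ = 28. Posterior is Gamma(33, 12); MAP = (33−1)/12 = 32/12 ≈ 2.66667.
MLE = x̄ = 28/7 ≈ 4.00000.
Difference = 32/12 − 28/7 = -4/3 ≈ -1.3333.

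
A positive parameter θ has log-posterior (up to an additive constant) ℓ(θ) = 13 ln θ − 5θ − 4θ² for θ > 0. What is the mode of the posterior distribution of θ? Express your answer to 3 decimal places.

θ̂_MAP = 1.000

ℓ'(θ) = 13/θ − 5 − 8θ. Setting this to zero and multiplying by θ: 8θ² + 5θ − 13 = 0.
θ = (−5 + √(5² + 4·8·13)) / (2·8) = (−5 + √441) / 16 = (−5 + 21)/16 = 1.
ℓ''(θ) = −13/θ² − 8 < 0, confirming a maximum.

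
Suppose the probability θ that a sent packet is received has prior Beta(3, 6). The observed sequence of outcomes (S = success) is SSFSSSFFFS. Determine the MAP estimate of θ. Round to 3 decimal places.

Prior: Beta(3, 6).
Data: 6 successes in 10 trials (from the sequence). The binomial likelihood contributes θ^6(1−θ)^4, so the posterior is Beta(3+6, 6+4) = Beta(9, 10).
For Beta(a, b) with a, b > 1 the mode is (a−1)/(a+b−2) = 8/17 ≈ 0.471.

θ̂_MAP = 0.471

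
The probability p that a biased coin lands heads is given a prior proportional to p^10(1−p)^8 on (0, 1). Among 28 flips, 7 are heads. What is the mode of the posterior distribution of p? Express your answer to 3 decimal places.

p̂_MAP = 0.370

The prior density ∝ p^10(1−p)^8 is the kernel of Beta(11, 9).
Data: 7 successes in 28 trials. The binomial likelihood contributes p^7(1−p)^21, so the posterior is Beta(11+7, 9+21) = Beta(18, 30).
For Beta(a, b) with a, b > 1 the mode is (a−1)/(a+b−2) = 17/46 ≈ 0.370.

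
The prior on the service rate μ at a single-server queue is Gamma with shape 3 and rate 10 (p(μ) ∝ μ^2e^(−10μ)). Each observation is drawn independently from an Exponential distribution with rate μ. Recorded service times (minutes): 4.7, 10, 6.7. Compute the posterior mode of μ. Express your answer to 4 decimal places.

The Exponential(rate=μ) likelihood is ∝ μ^n e^(−μΣtᵢ). Here n = 3 and Σtᵢ = 4.7 + 10 + 6.7 = 21.4.
Posterior ∝ μ^2e^(−10μ) · μ^3e^(−21.4μ) = μ^5e^(−31.4μ), i.e. Gamma(6, 31.4).
Mode = (a−1)/b = 5/31.4 ≈ 0.1592.

μ̂_MAP = 0.1592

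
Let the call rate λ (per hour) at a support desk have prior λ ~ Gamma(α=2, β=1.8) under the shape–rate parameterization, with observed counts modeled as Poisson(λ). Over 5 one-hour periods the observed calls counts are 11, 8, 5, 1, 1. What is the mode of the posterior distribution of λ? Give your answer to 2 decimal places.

Σxᵢ = 11+8+5+1+1 = 26, with n = 5.
Posterior ∝ λe^(−1.8λ) · λ^26e^(−5λ) = λ^27e^(−6.8λ), i.e. Gamma(shape=28, rate=6.8).
The mode of a Gamma(a, b) with a ≥ 1 (shape–rate) is (a−1)/b = 27/6.8 ≈ 3.97.

λ̂_MAP = 3.97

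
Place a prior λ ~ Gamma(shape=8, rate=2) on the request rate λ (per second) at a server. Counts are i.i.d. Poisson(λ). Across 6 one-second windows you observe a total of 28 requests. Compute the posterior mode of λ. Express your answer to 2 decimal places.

λ̂_MAP = 4.38

Σxᵢ = 28, n = 6.
Posterior ∝ λ^7e^(−2λ) · λ^28e^(−6λ) = λ^35e^(−8λ), i.e. Gamma(shape=36, rate=8).
The mode of a Gamma(a, b) with a ≥ 1 (shape–rate) is (a−1)/b = 35/8 ≈ 4.38.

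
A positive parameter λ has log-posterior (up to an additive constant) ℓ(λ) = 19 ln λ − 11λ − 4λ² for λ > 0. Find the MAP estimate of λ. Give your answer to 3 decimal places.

ℓ'(λ) = 19/λ − 11 − 8λ. Setting this to zero and multiplying by λ: 8λ² + 11λ − 19 = 0.
λ = (−11 + √(11² + 4·8·19)) / (2·8) = (−11 + √729) / 16 = (−11 + 27)/16 = 1.
ℓ''(λ) = −19/λ² − 8 < 0, confirming a maximum.

λ̂_MAP = 1.000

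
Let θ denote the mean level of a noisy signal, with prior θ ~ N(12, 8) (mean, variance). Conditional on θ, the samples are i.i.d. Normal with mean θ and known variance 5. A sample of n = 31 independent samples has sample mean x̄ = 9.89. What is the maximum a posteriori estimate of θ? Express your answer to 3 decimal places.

n = 31, x̄ = 9.89.
For a Normal prior and Normal likelihood with known variance, the posterior is Normal; its mode equals its mean, the precision-weighted average.
Prior precision 1/σ₀² = 1/8 = 0.125; data precision n/σ² = 31/5 = 6.2.
θ̂ = (0.125·12 + 6.2·9.89) / (0.125 + 6.2) = 62.818/6.325 = 62818/6325 ≈ 9.932.

θ̂_MAP = 9.932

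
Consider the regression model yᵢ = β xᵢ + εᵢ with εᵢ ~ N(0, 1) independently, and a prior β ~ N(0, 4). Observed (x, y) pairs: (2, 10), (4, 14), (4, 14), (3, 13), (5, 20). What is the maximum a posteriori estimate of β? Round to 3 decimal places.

β̂_MAP = 3.858

log p(β | y) = −Σ(yᵢ − βxᵢ)²/(2·1) − β²/(2·4) + const.
Setting the derivative to zero: Σxᵢ(yᵢ − βxᵢ)/1 − β/4 = 0, so β = Σxᵢyᵢ / (Σxᵢ² + σ²/τ²).
Σxᵢyᵢ = 2·10 + 4·14 + 4·14 + 3·13 + 5·20 = 271; Σxᵢ² = 70; σ²/τ² = 0.25.
β̂_MAP = 271 / (70 + 0.25) = 271/70.25 ≈ 3.858.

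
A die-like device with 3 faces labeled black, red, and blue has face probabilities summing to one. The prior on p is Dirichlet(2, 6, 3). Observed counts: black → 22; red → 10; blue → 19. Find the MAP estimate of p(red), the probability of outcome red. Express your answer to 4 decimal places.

MAP estimate of p(red) = 0.2542

The posterior is Dirichlet(αᵢ + nᵢ) = Dirichlet(24, 16, 22).
For a Dirichlet(a₁,…,a_K) with all aᵢ > 1, the mode has j-th component (aⱼ − 1)/(Σaᵢ − K).
Here Σaᵢ = 62 and K = 3, so p(red) = (16 − 1)/(62 − 3) = 15/59 ≈ 0.2542.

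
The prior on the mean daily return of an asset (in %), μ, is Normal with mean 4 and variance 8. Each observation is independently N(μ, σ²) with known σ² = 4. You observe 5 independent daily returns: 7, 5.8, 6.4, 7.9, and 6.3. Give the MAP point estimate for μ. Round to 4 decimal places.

μ̂_MAP = 6.4364

n = 5; x̄ = (7 + 5.8 + 6.4 + 7.9 + 6.3)/5 = 33.4/5 = 6.68.
For a Normal prior and Normal likelihood with known variance, the posterior is Normal; its mode equals its mean, the precision-weighted average.
Prior precision 1/σ₀² = 1/8 = 0.125; data precision n/σ² = 5/4 = 1.25.
μ̂ = (0.125·4 + 1.25·6.68) / (0.125 + 1.25) = 8.85/1.375 = 354/55 ≈ 6.4364.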